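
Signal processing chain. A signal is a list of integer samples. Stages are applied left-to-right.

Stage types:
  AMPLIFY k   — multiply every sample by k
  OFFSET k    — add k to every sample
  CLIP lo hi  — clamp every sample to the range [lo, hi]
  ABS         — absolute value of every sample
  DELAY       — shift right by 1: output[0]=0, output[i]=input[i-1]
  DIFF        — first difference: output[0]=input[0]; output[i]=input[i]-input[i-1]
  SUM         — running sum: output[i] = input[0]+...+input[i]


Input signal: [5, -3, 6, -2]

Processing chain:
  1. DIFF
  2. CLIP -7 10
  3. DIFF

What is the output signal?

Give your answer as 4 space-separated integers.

Input: [5, -3, 6, -2]
Stage 1 (DIFF): s[0]=5, -3-5=-8, 6--3=9, -2-6=-8 -> [5, -8, 9, -8]
Stage 2 (CLIP -7 10): clip(5,-7,10)=5, clip(-8,-7,10)=-7, clip(9,-7,10)=9, clip(-8,-7,10)=-7 -> [5, -7, 9, -7]
Stage 3 (DIFF): s[0]=5, -7-5=-12, 9--7=16, -7-9=-16 -> [5, -12, 16, -16]

Answer: 5 -12 16 -16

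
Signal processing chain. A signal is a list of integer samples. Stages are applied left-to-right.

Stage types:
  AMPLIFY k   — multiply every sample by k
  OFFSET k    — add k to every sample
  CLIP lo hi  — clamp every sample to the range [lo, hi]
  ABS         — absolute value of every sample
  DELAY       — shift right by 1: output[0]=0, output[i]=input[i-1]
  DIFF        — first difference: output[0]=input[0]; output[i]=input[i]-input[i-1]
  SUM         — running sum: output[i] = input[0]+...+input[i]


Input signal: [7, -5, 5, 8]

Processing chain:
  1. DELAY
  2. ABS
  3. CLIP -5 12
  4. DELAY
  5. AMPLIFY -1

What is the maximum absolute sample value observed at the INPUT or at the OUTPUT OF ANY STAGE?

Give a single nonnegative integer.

Answer: 8

Derivation:
Input: [7, -5, 5, 8] (max |s|=8)
Stage 1 (DELAY): [0, 7, -5, 5] = [0, 7, -5, 5] -> [0, 7, -5, 5] (max |s|=7)
Stage 2 (ABS): |0|=0, |7|=7, |-5|=5, |5|=5 -> [0, 7, 5, 5] (max |s|=7)
Stage 3 (CLIP -5 12): clip(0,-5,12)=0, clip(7,-5,12)=7, clip(5,-5,12)=5, clip(5,-5,12)=5 -> [0, 7, 5, 5] (max |s|=7)
Stage 4 (DELAY): [0, 0, 7, 5] = [0, 0, 7, 5] -> [0, 0, 7, 5] (max |s|=7)
Stage 5 (AMPLIFY -1): 0*-1=0, 0*-1=0, 7*-1=-7, 5*-1=-5 -> [0, 0, -7, -5] (max |s|=7)
Overall max amplitude: 8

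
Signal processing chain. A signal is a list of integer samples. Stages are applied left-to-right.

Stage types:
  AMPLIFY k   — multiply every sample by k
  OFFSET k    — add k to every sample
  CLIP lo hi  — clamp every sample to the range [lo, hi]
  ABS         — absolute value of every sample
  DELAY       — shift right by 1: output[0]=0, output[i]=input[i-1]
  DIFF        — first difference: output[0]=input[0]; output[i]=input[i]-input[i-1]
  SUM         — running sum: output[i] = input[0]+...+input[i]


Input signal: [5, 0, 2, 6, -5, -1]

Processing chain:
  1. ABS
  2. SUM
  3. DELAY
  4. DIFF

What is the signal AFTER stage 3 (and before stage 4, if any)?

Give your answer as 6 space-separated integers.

Input: [5, 0, 2, 6, -5, -1]
Stage 1 (ABS): |5|=5, |0|=0, |2|=2, |6|=6, |-5|=5, |-1|=1 -> [5, 0, 2, 6, 5, 1]
Stage 2 (SUM): sum[0..0]=5, sum[0..1]=5, sum[0..2]=7, sum[0..3]=13, sum[0..4]=18, sum[0..5]=19 -> [5, 5, 7, 13, 18, 19]
Stage 3 (DELAY): [0, 5, 5, 7, 13, 18] = [0, 5, 5, 7, 13, 18] -> [0, 5, 5, 7, 13, 18]

Answer: 0 5 5 7 13 18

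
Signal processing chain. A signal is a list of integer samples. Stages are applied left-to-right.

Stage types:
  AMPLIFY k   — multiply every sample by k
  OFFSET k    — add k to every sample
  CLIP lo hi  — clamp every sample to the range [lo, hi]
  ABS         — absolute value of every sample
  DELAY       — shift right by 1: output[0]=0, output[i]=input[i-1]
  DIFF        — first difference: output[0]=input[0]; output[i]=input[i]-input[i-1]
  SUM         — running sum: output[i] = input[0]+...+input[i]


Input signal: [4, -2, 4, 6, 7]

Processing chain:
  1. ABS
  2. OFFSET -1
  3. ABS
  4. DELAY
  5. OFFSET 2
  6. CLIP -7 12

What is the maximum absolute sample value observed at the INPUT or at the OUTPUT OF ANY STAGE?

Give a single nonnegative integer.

Answer: 7

Derivation:
Input: [4, -2, 4, 6, 7] (max |s|=7)
Stage 1 (ABS): |4|=4, |-2|=2, |4|=4, |6|=6, |7|=7 -> [4, 2, 4, 6, 7] (max |s|=7)
Stage 2 (OFFSET -1): 4+-1=3, 2+-1=1, 4+-1=3, 6+-1=5, 7+-1=6 -> [3, 1, 3, 5, 6] (max |s|=6)
Stage 3 (ABS): |3|=3, |1|=1, |3|=3, |5|=5, |6|=6 -> [3, 1, 3, 5, 6] (max |s|=6)
Stage 4 (DELAY): [0, 3, 1, 3, 5] = [0, 3, 1, 3, 5] -> [0, 3, 1, 3, 5] (max |s|=5)
Stage 5 (OFFSET 2): 0+2=2, 3+2=5, 1+2=3, 3+2=5, 5+2=7 -> [2, 5, 3, 5, 7] (max |s|=7)
Stage 6 (CLIP -7 12): clip(2,-7,12)=2, clip(5,-7,12)=5, clip(3,-7,12)=3, clip(5,-7,12)=5, clip(7,-7,12)=7 -> [2, 5, 3, 5, 7] (max |s|=7)
Overall max amplitude: 7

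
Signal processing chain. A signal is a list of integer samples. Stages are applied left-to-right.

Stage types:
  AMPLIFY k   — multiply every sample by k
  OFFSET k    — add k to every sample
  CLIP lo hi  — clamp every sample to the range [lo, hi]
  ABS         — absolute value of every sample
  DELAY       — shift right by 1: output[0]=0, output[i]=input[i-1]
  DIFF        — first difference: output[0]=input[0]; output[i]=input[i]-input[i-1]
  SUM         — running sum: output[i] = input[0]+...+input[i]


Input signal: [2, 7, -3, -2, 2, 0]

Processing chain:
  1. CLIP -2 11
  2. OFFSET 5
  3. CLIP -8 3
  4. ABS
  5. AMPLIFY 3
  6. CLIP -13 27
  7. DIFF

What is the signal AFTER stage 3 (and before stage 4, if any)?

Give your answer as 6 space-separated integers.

Input: [2, 7, -3, -2, 2, 0]
Stage 1 (CLIP -2 11): clip(2,-2,11)=2, clip(7,-2,11)=7, clip(-3,-2,11)=-2, clip(-2,-2,11)=-2, clip(2,-2,11)=2, clip(0,-2,11)=0 -> [2, 7, -2, -2, 2, 0]
Stage 2 (OFFSET 5): 2+5=7, 7+5=12, -2+5=3, -2+5=3, 2+5=7, 0+5=5 -> [7, 12, 3, 3, 7, 5]
Stage 3 (CLIP -8 3): clip(7,-8,3)=3, clip(12,-8,3)=3, clip(3,-8,3)=3, clip(3,-8,3)=3, clip(7,-8,3)=3, clip(5,-8,3)=3 -> [3, 3, 3, 3, 3, 3]

Answer: 3 3 3 3 3 3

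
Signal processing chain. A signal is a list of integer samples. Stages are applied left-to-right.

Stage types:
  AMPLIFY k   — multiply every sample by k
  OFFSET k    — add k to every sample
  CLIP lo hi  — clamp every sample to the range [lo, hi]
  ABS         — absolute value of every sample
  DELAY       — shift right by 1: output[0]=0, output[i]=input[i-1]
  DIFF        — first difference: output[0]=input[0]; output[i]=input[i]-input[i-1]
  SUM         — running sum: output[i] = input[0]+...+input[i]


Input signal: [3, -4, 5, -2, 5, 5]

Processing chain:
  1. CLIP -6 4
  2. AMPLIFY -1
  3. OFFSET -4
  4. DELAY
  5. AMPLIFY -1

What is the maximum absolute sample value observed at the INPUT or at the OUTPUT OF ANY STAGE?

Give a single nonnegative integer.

Answer: 8

Derivation:
Input: [3, -4, 5, -2, 5, 5] (max |s|=5)
Stage 1 (CLIP -6 4): clip(3,-6,4)=3, clip(-4,-6,4)=-4, clip(5,-6,4)=4, clip(-2,-6,4)=-2, clip(5,-6,4)=4, clip(5,-6,4)=4 -> [3, -4, 4, -2, 4, 4] (max |s|=4)
Stage 2 (AMPLIFY -1): 3*-1=-3, -4*-1=4, 4*-1=-4, -2*-1=2, 4*-1=-4, 4*-1=-4 -> [-3, 4, -4, 2, -4, -4] (max |s|=4)
Stage 3 (OFFSET -4): -3+-4=-7, 4+-4=0, -4+-4=-8, 2+-4=-2, -4+-4=-8, -4+-4=-8 -> [-7, 0, -8, -2, -8, -8] (max |s|=8)
Stage 4 (DELAY): [0, -7, 0, -8, -2, -8] = [0, -7, 0, -8, -2, -8] -> [0, -7, 0, -8, -2, -8] (max |s|=8)
Stage 5 (AMPLIFY -1): 0*-1=0, -7*-1=7, 0*-1=0, -8*-1=8, -2*-1=2, -8*-1=8 -> [0, 7, 0, 8, 2, 8] (max |s|=8)
Overall max amplitude: 8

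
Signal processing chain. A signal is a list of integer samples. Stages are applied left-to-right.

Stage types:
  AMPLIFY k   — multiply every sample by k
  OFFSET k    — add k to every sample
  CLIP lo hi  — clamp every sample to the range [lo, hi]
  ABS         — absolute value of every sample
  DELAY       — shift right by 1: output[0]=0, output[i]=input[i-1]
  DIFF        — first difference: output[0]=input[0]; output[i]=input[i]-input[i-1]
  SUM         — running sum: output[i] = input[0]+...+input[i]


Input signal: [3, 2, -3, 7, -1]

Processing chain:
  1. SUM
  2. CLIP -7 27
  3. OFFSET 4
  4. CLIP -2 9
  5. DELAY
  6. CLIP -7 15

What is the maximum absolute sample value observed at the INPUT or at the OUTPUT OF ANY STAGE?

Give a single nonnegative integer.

Input: [3, 2, -3, 7, -1] (max |s|=7)
Stage 1 (SUM): sum[0..0]=3, sum[0..1]=5, sum[0..2]=2, sum[0..3]=9, sum[0..4]=8 -> [3, 5, 2, 9, 8] (max |s|=9)
Stage 2 (CLIP -7 27): clip(3,-7,27)=3, clip(5,-7,27)=5, clip(2,-7,27)=2, clip(9,-7,27)=9, clip(8,-7,27)=8 -> [3, 5, 2, 9, 8] (max |s|=9)
Stage 3 (OFFSET 4): 3+4=7, 5+4=9, 2+4=6, 9+4=13, 8+4=12 -> [7, 9, 6, 13, 12] (max |s|=13)
Stage 4 (CLIP -2 9): clip(7,-2,9)=7, clip(9,-2,9)=9, clip(6,-2,9)=6, clip(13,-2,9)=9, clip(12,-2,9)=9 -> [7, 9, 6, 9, 9] (max |s|=9)
Stage 5 (DELAY): [0, 7, 9, 6, 9] = [0, 7, 9, 6, 9] -> [0, 7, 9, 6, 9] (max |s|=9)
Stage 6 (CLIP -7 15): clip(0,-7,15)=0, clip(7,-7,15)=7, clip(9,-7,15)=9, clip(6,-7,15)=6, clip(9,-7,15)=9 -> [0, 7, 9, 6, 9] (max |s|=9)
Overall max amplitude: 13

Answer: 13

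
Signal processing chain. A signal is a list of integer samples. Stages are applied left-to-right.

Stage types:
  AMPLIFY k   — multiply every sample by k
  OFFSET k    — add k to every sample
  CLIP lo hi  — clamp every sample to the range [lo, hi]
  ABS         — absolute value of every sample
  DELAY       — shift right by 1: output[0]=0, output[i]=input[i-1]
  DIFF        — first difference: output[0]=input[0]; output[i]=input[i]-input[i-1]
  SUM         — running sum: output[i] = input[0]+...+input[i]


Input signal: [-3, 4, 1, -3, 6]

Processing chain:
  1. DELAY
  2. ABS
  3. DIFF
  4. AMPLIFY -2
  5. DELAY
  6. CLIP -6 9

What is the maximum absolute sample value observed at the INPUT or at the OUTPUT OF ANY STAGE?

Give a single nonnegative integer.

Answer: 6

Derivation:
Input: [-3, 4, 1, -3, 6] (max |s|=6)
Stage 1 (DELAY): [0, -3, 4, 1, -3] = [0, -3, 4, 1, -3] -> [0, -3, 4, 1, -3] (max |s|=4)
Stage 2 (ABS): |0|=0, |-3|=3, |4|=4, |1|=1, |-3|=3 -> [0, 3, 4, 1, 3] (max |s|=4)
Stage 3 (DIFF): s[0]=0, 3-0=3, 4-3=1, 1-4=-3, 3-1=2 -> [0, 3, 1, -3, 2] (max |s|=3)
Stage 4 (AMPLIFY -2): 0*-2=0, 3*-2=-6, 1*-2=-2, -3*-2=6, 2*-2=-4 -> [0, -6, -2, 6, -4] (max |s|=6)
Stage 5 (DELAY): [0, 0, -6, -2, 6] = [0, 0, -6, -2, 6] -> [0, 0, -6, -2, 6] (max |s|=6)
Stage 6 (CLIP -6 9): clip(0,-6,9)=0, clip(0,-6,9)=0, clip(-6,-6,9)=-6, clip(-2,-6,9)=-2, clip(6,-6,9)=6 -> [0, 0, -6, -2, 6] (max |s|=6)
Overall max amplitude: 6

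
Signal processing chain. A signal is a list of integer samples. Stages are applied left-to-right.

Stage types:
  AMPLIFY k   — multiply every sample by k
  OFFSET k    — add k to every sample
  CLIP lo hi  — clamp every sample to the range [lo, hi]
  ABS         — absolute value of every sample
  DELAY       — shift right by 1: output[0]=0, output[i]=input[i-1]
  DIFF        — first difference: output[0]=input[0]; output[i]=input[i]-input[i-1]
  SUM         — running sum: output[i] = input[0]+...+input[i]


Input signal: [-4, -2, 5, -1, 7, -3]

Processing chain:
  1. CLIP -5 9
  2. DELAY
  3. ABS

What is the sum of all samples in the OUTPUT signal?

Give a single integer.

Input: [-4, -2, 5, -1, 7, -3]
Stage 1 (CLIP -5 9): clip(-4,-5,9)=-4, clip(-2,-5,9)=-2, clip(5,-5,9)=5, clip(-1,-5,9)=-1, clip(7,-5,9)=7, clip(-3,-5,9)=-3 -> [-4, -2, 5, -1, 7, -3]
Stage 2 (DELAY): [0, -4, -2, 5, -1, 7] = [0, -4, -2, 5, -1, 7] -> [0, -4, -2, 5, -1, 7]
Stage 3 (ABS): |0|=0, |-4|=4, |-2|=2, |5|=5, |-1|=1, |7|=7 -> [0, 4, 2, 5, 1, 7]
Output sum: 19

Answer: 19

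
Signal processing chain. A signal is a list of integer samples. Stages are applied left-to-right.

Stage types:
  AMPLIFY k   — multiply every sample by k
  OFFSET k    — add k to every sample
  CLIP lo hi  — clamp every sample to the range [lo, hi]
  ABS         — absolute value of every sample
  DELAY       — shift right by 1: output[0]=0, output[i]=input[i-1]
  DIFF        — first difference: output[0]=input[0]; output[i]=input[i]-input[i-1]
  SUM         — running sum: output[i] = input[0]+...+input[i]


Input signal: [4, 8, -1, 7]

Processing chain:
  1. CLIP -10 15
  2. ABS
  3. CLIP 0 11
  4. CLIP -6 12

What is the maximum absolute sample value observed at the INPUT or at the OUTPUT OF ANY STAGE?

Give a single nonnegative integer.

Answer: 8

Derivation:
Input: [4, 8, -1, 7] (max |s|=8)
Stage 1 (CLIP -10 15): clip(4,-10,15)=4, clip(8,-10,15)=8, clip(-1,-10,15)=-1, clip(7,-10,15)=7 -> [4, 8, -1, 7] (max |s|=8)
Stage 2 (ABS): |4|=4, |8|=8, |-1|=1, |7|=7 -> [4, 8, 1, 7] (max |s|=8)
Stage 3 (CLIP 0 11): clip(4,0,11)=4, clip(8,0,11)=8, clip(1,0,11)=1, clip(7,0,11)=7 -> [4, 8, 1, 7] (max |s|=8)
Stage 4 (CLIP -6 12): clip(4,-6,12)=4, clip(8,-6,12)=8, clip(1,-6,12)=1, clip(7,-6,12)=7 -> [4, 8, 1, 7] (max |s|=8)
Overall max amplitude: 8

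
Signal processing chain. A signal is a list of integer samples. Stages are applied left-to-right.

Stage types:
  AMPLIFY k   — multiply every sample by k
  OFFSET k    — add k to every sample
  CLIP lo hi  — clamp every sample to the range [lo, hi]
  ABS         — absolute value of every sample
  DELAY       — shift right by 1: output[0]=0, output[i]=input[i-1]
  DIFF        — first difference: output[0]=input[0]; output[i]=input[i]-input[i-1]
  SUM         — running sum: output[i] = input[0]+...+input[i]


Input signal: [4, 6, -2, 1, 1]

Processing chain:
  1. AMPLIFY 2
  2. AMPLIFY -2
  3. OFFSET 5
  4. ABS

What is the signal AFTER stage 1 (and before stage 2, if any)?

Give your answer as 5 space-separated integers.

Answer: 8 12 -4 2 2

Derivation:
Input: [4, 6, -2, 1, 1]
Stage 1 (AMPLIFY 2): 4*2=8, 6*2=12, -2*2=-4, 1*2=2, 1*2=2 -> [8, 12, -4, 2, 2]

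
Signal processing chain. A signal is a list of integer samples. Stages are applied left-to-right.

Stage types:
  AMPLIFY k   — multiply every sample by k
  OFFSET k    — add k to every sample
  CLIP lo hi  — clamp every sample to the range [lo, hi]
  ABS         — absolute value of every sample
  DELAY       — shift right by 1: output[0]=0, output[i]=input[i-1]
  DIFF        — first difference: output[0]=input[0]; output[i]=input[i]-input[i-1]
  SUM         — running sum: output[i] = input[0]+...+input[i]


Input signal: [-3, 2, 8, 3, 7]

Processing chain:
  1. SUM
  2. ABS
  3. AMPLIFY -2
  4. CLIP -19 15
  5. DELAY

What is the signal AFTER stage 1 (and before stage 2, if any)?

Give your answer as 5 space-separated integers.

Input: [-3, 2, 8, 3, 7]
Stage 1 (SUM): sum[0..0]=-3, sum[0..1]=-1, sum[0..2]=7, sum[0..3]=10, sum[0..4]=17 -> [-3, -1, 7, 10, 17]

Answer: -3 -1 7 10 17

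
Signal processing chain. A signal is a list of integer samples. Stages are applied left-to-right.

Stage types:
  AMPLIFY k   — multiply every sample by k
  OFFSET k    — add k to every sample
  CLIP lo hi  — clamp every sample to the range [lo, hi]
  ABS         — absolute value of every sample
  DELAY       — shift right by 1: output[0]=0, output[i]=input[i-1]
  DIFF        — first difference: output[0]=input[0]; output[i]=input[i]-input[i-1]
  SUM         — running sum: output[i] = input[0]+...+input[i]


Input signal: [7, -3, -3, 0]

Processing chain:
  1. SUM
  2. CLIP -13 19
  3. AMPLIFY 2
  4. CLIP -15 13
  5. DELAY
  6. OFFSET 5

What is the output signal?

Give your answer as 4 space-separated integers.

Input: [7, -3, -3, 0]
Stage 1 (SUM): sum[0..0]=7, sum[0..1]=4, sum[0..2]=1, sum[0..3]=1 -> [7, 4, 1, 1]
Stage 2 (CLIP -13 19): clip(7,-13,19)=7, clip(4,-13,19)=4, clip(1,-13,19)=1, clip(1,-13,19)=1 -> [7, 4, 1, 1]
Stage 3 (AMPLIFY 2): 7*2=14, 4*2=8, 1*2=2, 1*2=2 -> [14, 8, 2, 2]
Stage 4 (CLIP -15 13): clip(14,-15,13)=13, clip(8,-15,13)=8, clip(2,-15,13)=2, clip(2,-15,13)=2 -> [13, 8, 2, 2]
Stage 5 (DELAY): [0, 13, 8, 2] = [0, 13, 8, 2] -> [0, 13, 8, 2]
Stage 6 (OFFSET 5): 0+5=5, 13+5=18, 8+5=13, 2+5=7 -> [5, 18, 13, 7]

Answer: 5 18 13 7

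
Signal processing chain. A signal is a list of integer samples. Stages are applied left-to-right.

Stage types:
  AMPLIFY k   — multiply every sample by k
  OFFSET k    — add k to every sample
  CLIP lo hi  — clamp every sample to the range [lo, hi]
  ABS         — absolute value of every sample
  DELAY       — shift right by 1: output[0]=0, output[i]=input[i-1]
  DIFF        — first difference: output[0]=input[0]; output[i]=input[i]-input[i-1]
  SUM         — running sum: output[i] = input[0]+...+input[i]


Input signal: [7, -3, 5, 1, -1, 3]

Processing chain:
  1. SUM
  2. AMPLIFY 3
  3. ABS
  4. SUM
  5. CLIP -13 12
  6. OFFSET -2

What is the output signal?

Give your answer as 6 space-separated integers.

Answer: 10 10 10 10 10 10

Derivation:
Input: [7, -3, 5, 1, -1, 3]
Stage 1 (SUM): sum[0..0]=7, sum[0..1]=4, sum[0..2]=9, sum[0..3]=10, sum[0..4]=9, sum[0..5]=12 -> [7, 4, 9, 10, 9, 12]
Stage 2 (AMPLIFY 3): 7*3=21, 4*3=12, 9*3=27, 10*3=30, 9*3=27, 12*3=36 -> [21, 12, 27, 30, 27, 36]
Stage 3 (ABS): |21|=21, |12|=12, |27|=27, |30|=30, |27|=27, |36|=36 -> [21, 12, 27, 30, 27, 36]
Stage 4 (SUM): sum[0..0]=21, sum[0..1]=33, sum[0..2]=60, sum[0..3]=90, sum[0..4]=117, sum[0..5]=153 -> [21, 33, 60, 90, 117, 153]
Stage 5 (CLIP -13 12): clip(21,-13,12)=12, clip(33,-13,12)=12, clip(60,-13,12)=12, clip(90,-13,12)=12, clip(117,-13,12)=12, clip(153,-13,12)=12 -> [12, 12, 12, 12, 12, 12]
Stage 6 (OFFSET -2): 12+-2=10, 12+-2=10, 12+-2=10, 12+-2=10, 12+-2=10, 12+-2=10 -> [10, 10, 10, 10, 10, 10]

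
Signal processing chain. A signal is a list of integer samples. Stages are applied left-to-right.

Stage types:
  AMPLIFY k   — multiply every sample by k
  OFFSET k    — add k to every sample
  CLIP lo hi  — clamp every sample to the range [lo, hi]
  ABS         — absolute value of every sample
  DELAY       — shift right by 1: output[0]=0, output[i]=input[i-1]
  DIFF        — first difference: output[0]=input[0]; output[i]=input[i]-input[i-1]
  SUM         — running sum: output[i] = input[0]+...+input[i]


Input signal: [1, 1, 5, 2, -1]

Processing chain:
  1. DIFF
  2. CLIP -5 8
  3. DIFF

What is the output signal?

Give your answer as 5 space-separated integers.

Input: [1, 1, 5, 2, -1]
Stage 1 (DIFF): s[0]=1, 1-1=0, 5-1=4, 2-5=-3, -1-2=-3 -> [1, 0, 4, -3, -3]
Stage 2 (CLIP -5 8): clip(1,-5,8)=1, clip(0,-5,8)=0, clip(4,-5,8)=4, clip(-3,-5,8)=-3, clip(-3,-5,8)=-3 -> [1, 0, 4, -3, -3]
Stage 3 (DIFF): s[0]=1, 0-1=-1, 4-0=4, -3-4=-7, -3--3=0 -> [1, -1, 4, -7, 0]

Answer: 1 -1 4 -7 0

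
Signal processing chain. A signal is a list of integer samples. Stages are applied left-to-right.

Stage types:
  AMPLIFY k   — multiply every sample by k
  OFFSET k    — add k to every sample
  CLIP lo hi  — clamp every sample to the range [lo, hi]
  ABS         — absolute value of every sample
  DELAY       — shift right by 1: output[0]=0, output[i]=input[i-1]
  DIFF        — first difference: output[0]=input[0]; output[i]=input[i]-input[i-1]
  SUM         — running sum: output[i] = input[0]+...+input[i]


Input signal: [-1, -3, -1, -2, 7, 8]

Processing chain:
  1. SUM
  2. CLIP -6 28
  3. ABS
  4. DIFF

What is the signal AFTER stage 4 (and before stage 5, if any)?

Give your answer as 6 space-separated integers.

Answer: 1 3 1 1 -6 8

Derivation:
Input: [-1, -3, -1, -2, 7, 8]
Stage 1 (SUM): sum[0..0]=-1, sum[0..1]=-4, sum[0..2]=-5, sum[0..3]=-7, sum[0..4]=0, sum[0..5]=8 -> [-1, -4, -5, -7, 0, 8]
Stage 2 (CLIP -6 28): clip(-1,-6,28)=-1, clip(-4,-6,28)=-4, clip(-5,-6,28)=-5, clip(-7,-6,28)=-6, clip(0,-6,28)=0, clip(8,-6,28)=8 -> [-1, -4, -5, -6, 0, 8]
Stage 3 (ABS): |-1|=1, |-4|=4, |-5|=5, |-6|=6, |0|=0, |8|=8 -> [1, 4, 5, 6, 0, 8]
Stage 4 (DIFF): s[0]=1, 4-1=3, 5-4=1, 6-5=1, 0-6=-6, 8-0=8 -> [1, 3, 1, 1, -6, 8]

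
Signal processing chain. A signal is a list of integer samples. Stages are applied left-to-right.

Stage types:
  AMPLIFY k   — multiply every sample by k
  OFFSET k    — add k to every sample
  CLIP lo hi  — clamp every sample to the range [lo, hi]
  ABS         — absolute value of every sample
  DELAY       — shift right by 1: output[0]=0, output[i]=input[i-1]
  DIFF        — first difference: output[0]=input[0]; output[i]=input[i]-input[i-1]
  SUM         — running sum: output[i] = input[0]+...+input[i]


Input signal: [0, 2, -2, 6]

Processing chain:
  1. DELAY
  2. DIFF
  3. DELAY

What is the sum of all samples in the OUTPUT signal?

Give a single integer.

Input: [0, 2, -2, 6]
Stage 1 (DELAY): [0, 0, 2, -2] = [0, 0, 2, -2] -> [0, 0, 2, -2]
Stage 2 (DIFF): s[0]=0, 0-0=0, 2-0=2, -2-2=-4 -> [0, 0, 2, -4]
Stage 3 (DELAY): [0, 0, 0, 2] = [0, 0, 0, 2] -> [0, 0, 0, 2]
Output sum: 2

Answer: 2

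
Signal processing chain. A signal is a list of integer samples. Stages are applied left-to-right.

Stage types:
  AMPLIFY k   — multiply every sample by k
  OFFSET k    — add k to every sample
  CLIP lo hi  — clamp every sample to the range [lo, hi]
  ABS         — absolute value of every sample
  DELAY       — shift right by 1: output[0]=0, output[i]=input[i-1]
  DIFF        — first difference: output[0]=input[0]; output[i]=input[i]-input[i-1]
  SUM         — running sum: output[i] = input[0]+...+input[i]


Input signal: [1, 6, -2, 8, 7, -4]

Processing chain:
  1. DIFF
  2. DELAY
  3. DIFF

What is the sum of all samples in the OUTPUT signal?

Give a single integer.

Input: [1, 6, -2, 8, 7, -4]
Stage 1 (DIFF): s[0]=1, 6-1=5, -2-6=-8, 8--2=10, 7-8=-1, -4-7=-11 -> [1, 5, -8, 10, -1, -11]
Stage 2 (DELAY): [0, 1, 5, -8, 10, -1] = [0, 1, 5, -8, 10, -1] -> [0, 1, 5, -8, 10, -1]
Stage 3 (DIFF): s[0]=0, 1-0=1, 5-1=4, -8-5=-13, 10--8=18, -1-10=-11 -> [0, 1, 4, -13, 18, -11]
Output sum: -1

Answer: -1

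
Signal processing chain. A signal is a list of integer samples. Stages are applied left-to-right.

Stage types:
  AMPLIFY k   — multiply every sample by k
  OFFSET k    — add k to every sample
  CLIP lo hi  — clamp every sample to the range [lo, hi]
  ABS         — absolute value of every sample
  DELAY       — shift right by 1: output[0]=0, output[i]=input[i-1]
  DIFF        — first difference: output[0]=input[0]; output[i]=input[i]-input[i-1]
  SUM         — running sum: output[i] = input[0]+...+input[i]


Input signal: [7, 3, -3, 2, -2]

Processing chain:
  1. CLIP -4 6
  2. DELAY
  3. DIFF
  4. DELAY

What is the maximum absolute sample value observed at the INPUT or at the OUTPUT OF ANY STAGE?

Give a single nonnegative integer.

Input: [7, 3, -3, 2, -2] (max |s|=7)
Stage 1 (CLIP -4 6): clip(7,-4,6)=6, clip(3,-4,6)=3, clip(-3,-4,6)=-3, clip(2,-4,6)=2, clip(-2,-4,6)=-2 -> [6, 3, -3, 2, -2] (max |s|=6)
Stage 2 (DELAY): [0, 6, 3, -3, 2] = [0, 6, 3, -3, 2] -> [0, 6, 3, -3, 2] (max |s|=6)
Stage 3 (DIFF): s[0]=0, 6-0=6, 3-6=-3, -3-3=-6, 2--3=5 -> [0, 6, -3, -6, 5] (max |s|=6)
Stage 4 (DELAY): [0, 0, 6, -3, -6] = [0, 0, 6, -3, -6] -> [0, 0, 6, -3, -6] (max |s|=6)
Overall max amplitude: 7

Answer: 7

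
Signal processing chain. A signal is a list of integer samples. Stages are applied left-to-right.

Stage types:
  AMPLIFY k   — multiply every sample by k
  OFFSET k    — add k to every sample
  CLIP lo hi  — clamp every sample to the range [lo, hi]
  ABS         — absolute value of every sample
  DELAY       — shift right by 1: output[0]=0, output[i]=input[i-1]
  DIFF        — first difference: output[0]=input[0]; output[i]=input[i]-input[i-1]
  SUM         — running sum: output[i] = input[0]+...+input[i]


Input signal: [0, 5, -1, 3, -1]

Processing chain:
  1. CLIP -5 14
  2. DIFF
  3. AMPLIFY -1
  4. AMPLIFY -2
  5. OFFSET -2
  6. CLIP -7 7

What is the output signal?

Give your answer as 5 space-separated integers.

Input: [0, 5, -1, 3, -1]
Stage 1 (CLIP -5 14): clip(0,-5,14)=0, clip(5,-5,14)=5, clip(-1,-5,14)=-1, clip(3,-5,14)=3, clip(-1,-5,14)=-1 -> [0, 5, -1, 3, -1]
Stage 2 (DIFF): s[0]=0, 5-0=5, -1-5=-6, 3--1=4, -1-3=-4 -> [0, 5, -6, 4, -4]
Stage 3 (AMPLIFY -1): 0*-1=0, 5*-1=-5, -6*-1=6, 4*-1=-4, -4*-1=4 -> [0, -5, 6, -4, 4]
Stage 4 (AMPLIFY -2): 0*-2=0, -5*-2=10, 6*-2=-12, -4*-2=8, 4*-2=-8 -> [0, 10, -12, 8, -8]
Stage 5 (OFFSET -2): 0+-2=-2, 10+-2=8, -12+-2=-14, 8+-2=6, -8+-2=-10 -> [-2, 8, -14, 6, -10]
Stage 6 (CLIP -7 7): clip(-2,-7,7)=-2, clip(8,-7,7)=7, clip(-14,-7,7)=-7, clip(6,-7,7)=6, clip(-10,-7,7)=-7 -> [-2, 7, -7, 6, -7]

Answer: -2 7 -7 6 -7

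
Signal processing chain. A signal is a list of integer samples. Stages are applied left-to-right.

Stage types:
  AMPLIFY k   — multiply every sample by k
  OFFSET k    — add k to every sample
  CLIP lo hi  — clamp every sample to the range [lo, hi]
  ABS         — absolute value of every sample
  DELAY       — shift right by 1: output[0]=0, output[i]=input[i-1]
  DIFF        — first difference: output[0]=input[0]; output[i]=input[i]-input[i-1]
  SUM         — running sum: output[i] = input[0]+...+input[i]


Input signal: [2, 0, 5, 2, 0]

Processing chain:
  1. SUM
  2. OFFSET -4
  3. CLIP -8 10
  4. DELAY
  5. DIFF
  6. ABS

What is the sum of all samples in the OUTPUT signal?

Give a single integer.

Input: [2, 0, 5, 2, 0]
Stage 1 (SUM): sum[0..0]=2, sum[0..1]=2, sum[0..2]=7, sum[0..3]=9, sum[0..4]=9 -> [2, 2, 7, 9, 9]
Stage 2 (OFFSET -4): 2+-4=-2, 2+-4=-2, 7+-4=3, 9+-4=5, 9+-4=5 -> [-2, -2, 3, 5, 5]
Stage 3 (CLIP -8 10): clip(-2,-8,10)=-2, clip(-2,-8,10)=-2, clip(3,-8,10)=3, clip(5,-8,10)=5, clip(5,-8,10)=5 -> [-2, -2, 3, 5, 5]
Stage 4 (DELAY): [0, -2, -2, 3, 5] = [0, -2, -2, 3, 5] -> [0, -2, -2, 3, 5]
Stage 5 (DIFF): s[0]=0, -2-0=-2, -2--2=0, 3--2=5, 5-3=2 -> [0, -2, 0, 5, 2]
Stage 6 (ABS): |0|=0, |-2|=2, |0|=0, |5|=5, |2|=2 -> [0, 2, 0, 5, 2]
Output sum: 9

Answer: 9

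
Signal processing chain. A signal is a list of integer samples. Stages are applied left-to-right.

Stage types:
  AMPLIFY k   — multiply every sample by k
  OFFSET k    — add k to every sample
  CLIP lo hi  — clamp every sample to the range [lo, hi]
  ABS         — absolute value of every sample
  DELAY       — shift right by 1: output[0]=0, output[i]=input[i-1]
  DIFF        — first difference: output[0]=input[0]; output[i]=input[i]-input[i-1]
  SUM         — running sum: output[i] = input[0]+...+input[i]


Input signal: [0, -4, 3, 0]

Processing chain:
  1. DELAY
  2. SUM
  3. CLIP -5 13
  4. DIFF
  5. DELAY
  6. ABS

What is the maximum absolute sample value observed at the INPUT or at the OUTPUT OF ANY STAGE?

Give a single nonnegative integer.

Input: [0, -4, 3, 0] (max |s|=4)
Stage 1 (DELAY): [0, 0, -4, 3] = [0, 0, -4, 3] -> [0, 0, -4, 3] (max |s|=4)
Stage 2 (SUM): sum[0..0]=0, sum[0..1]=0, sum[0..2]=-4, sum[0..3]=-1 -> [0, 0, -4, -1] (max |s|=4)
Stage 3 (CLIP -5 13): clip(0,-5,13)=0, clip(0,-5,13)=0, clip(-4,-5,13)=-4, clip(-1,-5,13)=-1 -> [0, 0, -4, -1] (max |s|=4)
Stage 4 (DIFF): s[0]=0, 0-0=0, -4-0=-4, -1--4=3 -> [0, 0, -4, 3] (max |s|=4)
Stage 5 (DELAY): [0, 0, 0, -4] = [0, 0, 0, -4] -> [0, 0, 0, -4] (max |s|=4)
Stage 6 (ABS): |0|=0, |0|=0, |0|=0, |-4|=4 -> [0, 0, 0, 4] (max |s|=4)
Overall max amplitude: 4

Answer: 4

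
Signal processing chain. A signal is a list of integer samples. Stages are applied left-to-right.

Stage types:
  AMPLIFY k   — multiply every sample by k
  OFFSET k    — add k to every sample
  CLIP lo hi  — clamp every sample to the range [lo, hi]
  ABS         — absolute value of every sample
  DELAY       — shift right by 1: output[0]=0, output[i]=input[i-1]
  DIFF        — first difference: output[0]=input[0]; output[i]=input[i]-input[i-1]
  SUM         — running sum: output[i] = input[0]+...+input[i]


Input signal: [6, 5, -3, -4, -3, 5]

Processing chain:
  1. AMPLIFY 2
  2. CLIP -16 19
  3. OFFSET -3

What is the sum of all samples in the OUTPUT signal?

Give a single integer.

Input: [6, 5, -3, -4, -3, 5]
Stage 1 (AMPLIFY 2): 6*2=12, 5*2=10, -3*2=-6, -4*2=-8, -3*2=-6, 5*2=10 -> [12, 10, -6, -8, -6, 10]
Stage 2 (CLIP -16 19): clip(12,-16,19)=12, clip(10,-16,19)=10, clip(-6,-16,19)=-6, clip(-8,-16,19)=-8, clip(-6,-16,19)=-6, clip(10,-16,19)=10 -> [12, 10, -6, -8, -6, 10]
Stage 3 (OFFSET -3): 12+-3=9, 10+-3=7, -6+-3=-9, -8+-3=-11, -6+-3=-9, 10+-3=7 -> [9, 7, -9, -11, -9, 7]
Output sum: -6

Answer: -6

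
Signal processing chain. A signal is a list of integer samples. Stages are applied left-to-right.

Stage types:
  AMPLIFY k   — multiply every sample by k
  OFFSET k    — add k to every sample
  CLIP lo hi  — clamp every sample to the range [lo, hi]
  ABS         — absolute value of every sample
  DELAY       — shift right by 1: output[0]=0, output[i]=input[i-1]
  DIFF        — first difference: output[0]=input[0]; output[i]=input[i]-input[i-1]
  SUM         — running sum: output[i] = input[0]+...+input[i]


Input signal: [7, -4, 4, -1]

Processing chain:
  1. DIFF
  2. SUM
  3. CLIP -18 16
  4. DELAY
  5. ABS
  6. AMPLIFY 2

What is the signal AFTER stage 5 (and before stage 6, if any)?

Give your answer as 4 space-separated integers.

Input: [7, -4, 4, -1]
Stage 1 (DIFF): s[0]=7, -4-7=-11, 4--4=8, -1-4=-5 -> [7, -11, 8, -5]
Stage 2 (SUM): sum[0..0]=7, sum[0..1]=-4, sum[0..2]=4, sum[0..3]=-1 -> [7, -4, 4, -1]
Stage 3 (CLIP -18 16): clip(7,-18,16)=7, clip(-4,-18,16)=-4, clip(4,-18,16)=4, clip(-1,-18,16)=-1 -> [7, -4, 4, -1]
Stage 4 (DELAY): [0, 7, -4, 4] = [0, 7, -4, 4] -> [0, 7, -4, 4]
Stage 5 (ABS): |0|=0, |7|=7, |-4|=4, |4|=4 -> [0, 7, 4, 4]

Answer: 0 7 4 4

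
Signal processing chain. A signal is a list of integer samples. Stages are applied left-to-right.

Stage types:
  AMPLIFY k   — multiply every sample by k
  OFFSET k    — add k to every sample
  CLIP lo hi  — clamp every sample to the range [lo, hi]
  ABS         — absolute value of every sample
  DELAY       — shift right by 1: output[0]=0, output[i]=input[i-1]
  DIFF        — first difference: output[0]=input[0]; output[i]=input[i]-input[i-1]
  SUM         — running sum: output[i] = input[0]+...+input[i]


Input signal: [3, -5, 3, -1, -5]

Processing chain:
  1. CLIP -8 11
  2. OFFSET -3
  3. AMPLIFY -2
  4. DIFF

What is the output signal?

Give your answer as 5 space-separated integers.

Input: [3, -5, 3, -1, -5]
Stage 1 (CLIP -8 11): clip(3,-8,11)=3, clip(-5,-8,11)=-5, clip(3,-8,11)=3, clip(-1,-8,11)=-1, clip(-5,-8,11)=-5 -> [3, -5, 3, -1, -5]
Stage 2 (OFFSET -3): 3+-3=0, -5+-3=-8, 3+-3=0, -1+-3=-4, -5+-3=-8 -> [0, -8, 0, -4, -8]
Stage 3 (AMPLIFY -2): 0*-2=0, -8*-2=16, 0*-2=0, -4*-2=8, -8*-2=16 -> [0, 16, 0, 8, 16]
Stage 4 (DIFF): s[0]=0, 16-0=16, 0-16=-16, 8-0=8, 16-8=8 -> [0, 16, -16, 8, 8]

Answer: 0 16 -16 8 8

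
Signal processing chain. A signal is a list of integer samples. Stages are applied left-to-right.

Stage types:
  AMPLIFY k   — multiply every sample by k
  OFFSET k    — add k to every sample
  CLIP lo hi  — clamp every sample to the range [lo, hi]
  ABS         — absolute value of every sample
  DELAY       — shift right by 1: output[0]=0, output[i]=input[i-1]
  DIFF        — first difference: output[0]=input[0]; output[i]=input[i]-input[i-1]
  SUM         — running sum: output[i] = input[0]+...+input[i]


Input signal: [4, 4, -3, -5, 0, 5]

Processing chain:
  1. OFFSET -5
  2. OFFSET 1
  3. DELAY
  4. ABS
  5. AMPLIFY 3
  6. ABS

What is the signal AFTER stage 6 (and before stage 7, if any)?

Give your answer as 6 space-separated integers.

Answer: 0 0 0 21 27 12

Derivation:
Input: [4, 4, -3, -5, 0, 5]
Stage 1 (OFFSET -5): 4+-5=-1, 4+-5=-1, -3+-5=-8, -5+-5=-10, 0+-5=-5, 5+-5=0 -> [-1, -1, -8, -10, -5, 0]
Stage 2 (OFFSET 1): -1+1=0, -1+1=0, -8+1=-7, -10+1=-9, -5+1=-4, 0+1=1 -> [0, 0, -7, -9, -4, 1]
Stage 3 (DELAY): [0, 0, 0, -7, -9, -4] = [0, 0, 0, -7, -9, -4] -> [0, 0, 0, -7, -9, -4]
Stage 4 (ABS): |0|=0, |0|=0, |0|=0, |-7|=7, |-9|=9, |-4|=4 -> [0, 0, 0, 7, 9, 4]
Stage 5 (AMPLIFY 3): 0*3=0, 0*3=0, 0*3=0, 7*3=21, 9*3=27, 4*3=12 -> [0, 0, 0, 21, 27, 12]
Stage 6 (ABS): |0|=0, |0|=0, |0|=0, |21|=21, |27|=27, |12|=12 -> [0, 0, 0, 21, 27, 12]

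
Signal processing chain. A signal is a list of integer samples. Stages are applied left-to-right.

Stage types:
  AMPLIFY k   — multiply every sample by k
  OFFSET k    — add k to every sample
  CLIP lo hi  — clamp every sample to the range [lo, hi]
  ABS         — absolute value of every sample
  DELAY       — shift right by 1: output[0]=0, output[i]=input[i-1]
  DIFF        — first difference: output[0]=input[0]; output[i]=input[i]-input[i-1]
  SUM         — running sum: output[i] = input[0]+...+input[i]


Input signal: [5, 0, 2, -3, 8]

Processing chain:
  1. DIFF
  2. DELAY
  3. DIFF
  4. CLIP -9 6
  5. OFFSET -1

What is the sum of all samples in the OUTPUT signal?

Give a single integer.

Answer: -10

Derivation:
Input: [5, 0, 2, -3, 8]
Stage 1 (DIFF): s[0]=5, 0-5=-5, 2-0=2, -3-2=-5, 8--3=11 -> [5, -5, 2, -5, 11]
Stage 2 (DELAY): [0, 5, -5, 2, -5] = [0, 5, -5, 2, -5] -> [0, 5, -5, 2, -5]
Stage 3 (DIFF): s[0]=0, 5-0=5, -5-5=-10, 2--5=7, -5-2=-7 -> [0, 5, -10, 7, -7]
Stage 4 (CLIP -9 6): clip(0,-9,6)=0, clip(5,-9,6)=5, clip(-10,-9,6)=-9, clip(7,-9,6)=6, clip(-7,-9,6)=-7 -> [0, 5, -9, 6, -7]
Stage 5 (OFFSET -1): 0+-1=-1, 5+-1=4, -9+-1=-10, 6+-1=5, -7+-1=-8 -> [-1, 4, -10, 5, -8]
Output sum: -10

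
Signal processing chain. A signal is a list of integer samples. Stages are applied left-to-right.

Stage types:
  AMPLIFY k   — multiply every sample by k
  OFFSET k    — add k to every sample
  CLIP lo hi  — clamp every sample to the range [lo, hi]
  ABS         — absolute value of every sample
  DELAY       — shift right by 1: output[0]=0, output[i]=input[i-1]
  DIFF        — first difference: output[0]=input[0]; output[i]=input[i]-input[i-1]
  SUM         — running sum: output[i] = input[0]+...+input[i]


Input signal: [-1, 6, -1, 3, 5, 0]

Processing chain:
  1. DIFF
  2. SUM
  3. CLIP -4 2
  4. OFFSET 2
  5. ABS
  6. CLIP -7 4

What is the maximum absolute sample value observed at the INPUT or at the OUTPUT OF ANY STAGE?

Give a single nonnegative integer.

Input: [-1, 6, -1, 3, 5, 0] (max |s|=6)
Stage 1 (DIFF): s[0]=-1, 6--1=7, -1-6=-7, 3--1=4, 5-3=2, 0-5=-5 -> [-1, 7, -7, 4, 2, -5] (max |s|=7)
Stage 2 (SUM): sum[0..0]=-1, sum[0..1]=6, sum[0..2]=-1, sum[0..3]=3, sum[0..4]=5, sum[0..5]=0 -> [-1, 6, -1, 3, 5, 0] (max |s|=6)
Stage 3 (CLIP -4 2): clip(-1,-4,2)=-1, clip(6,-4,2)=2, clip(-1,-4,2)=-1, clip(3,-4,2)=2, clip(5,-4,2)=2, clip(0,-4,2)=0 -> [-1, 2, -1, 2, 2, 0] (max |s|=2)
Stage 4 (OFFSET 2): -1+2=1, 2+2=4, -1+2=1, 2+2=4, 2+2=4, 0+2=2 -> [1, 4, 1, 4, 4, 2] (max |s|=4)
Stage 5 (ABS): |1|=1, |4|=4, |1|=1, |4|=4, |4|=4, |2|=2 -> [1, 4, 1, 4, 4, 2] (max |s|=4)
Stage 6 (CLIP -7 4): clip(1,-7,4)=1, clip(4,-7,4)=4, clip(1,-7,4)=1, clip(4,-7,4)=4, clip(4,-7,4)=4, clip(2,-7,4)=2 -> [1, 4, 1, 4, 4, 2] (max |s|=4)
Overall max amplitude: 7

Answer: 7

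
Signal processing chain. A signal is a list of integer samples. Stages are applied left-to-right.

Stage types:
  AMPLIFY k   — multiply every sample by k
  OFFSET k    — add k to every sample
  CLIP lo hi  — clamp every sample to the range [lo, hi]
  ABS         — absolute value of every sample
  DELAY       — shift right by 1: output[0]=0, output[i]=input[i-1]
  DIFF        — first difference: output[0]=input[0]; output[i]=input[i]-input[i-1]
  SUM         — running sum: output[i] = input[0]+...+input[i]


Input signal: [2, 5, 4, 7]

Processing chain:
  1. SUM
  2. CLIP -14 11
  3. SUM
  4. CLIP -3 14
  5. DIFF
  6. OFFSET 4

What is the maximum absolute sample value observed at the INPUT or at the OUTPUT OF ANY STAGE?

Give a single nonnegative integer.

Input: [2, 5, 4, 7] (max |s|=7)
Stage 1 (SUM): sum[0..0]=2, sum[0..1]=7, sum[0..2]=11, sum[0..3]=18 -> [2, 7, 11, 18] (max |s|=18)
Stage 2 (CLIP -14 11): clip(2,-14,11)=2, clip(7,-14,11)=7, clip(11,-14,11)=11, clip(18,-14,11)=11 -> [2, 7, 11, 11] (max |s|=11)
Stage 3 (SUM): sum[0..0]=2, sum[0..1]=9, sum[0..2]=20, sum[0..3]=31 -> [2, 9, 20, 31] (max |s|=31)
Stage 4 (CLIP -3 14): clip(2,-3,14)=2, clip(9,-3,14)=9, clip(20,-3,14)=14, clip(31,-3,14)=14 -> [2, 9, 14, 14] (max |s|=14)
Stage 5 (DIFF): s[0]=2, 9-2=7, 14-9=5, 14-14=0 -> [2, 7, 5, 0] (max |s|=7)
Stage 6 (OFFSET 4): 2+4=6, 7+4=11, 5+4=9, 0+4=4 -> [6, 11, 9, 4] (max |s|=11)
Overall max amplitude: 31

Answer: 31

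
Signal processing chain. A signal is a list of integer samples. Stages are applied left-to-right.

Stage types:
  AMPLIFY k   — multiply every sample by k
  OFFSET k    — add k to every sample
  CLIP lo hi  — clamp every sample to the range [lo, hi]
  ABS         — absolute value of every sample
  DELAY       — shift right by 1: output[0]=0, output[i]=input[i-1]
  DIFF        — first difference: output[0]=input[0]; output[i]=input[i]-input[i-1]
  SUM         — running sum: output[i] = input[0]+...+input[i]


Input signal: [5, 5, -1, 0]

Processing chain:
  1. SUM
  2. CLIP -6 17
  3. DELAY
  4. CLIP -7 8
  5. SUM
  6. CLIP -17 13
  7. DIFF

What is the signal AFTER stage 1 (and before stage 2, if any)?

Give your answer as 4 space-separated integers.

Input: [5, 5, -1, 0]
Stage 1 (SUM): sum[0..0]=5, sum[0..1]=10, sum[0..2]=9, sum[0..3]=9 -> [5, 10, 9, 9]

Answer: 5 10 9 9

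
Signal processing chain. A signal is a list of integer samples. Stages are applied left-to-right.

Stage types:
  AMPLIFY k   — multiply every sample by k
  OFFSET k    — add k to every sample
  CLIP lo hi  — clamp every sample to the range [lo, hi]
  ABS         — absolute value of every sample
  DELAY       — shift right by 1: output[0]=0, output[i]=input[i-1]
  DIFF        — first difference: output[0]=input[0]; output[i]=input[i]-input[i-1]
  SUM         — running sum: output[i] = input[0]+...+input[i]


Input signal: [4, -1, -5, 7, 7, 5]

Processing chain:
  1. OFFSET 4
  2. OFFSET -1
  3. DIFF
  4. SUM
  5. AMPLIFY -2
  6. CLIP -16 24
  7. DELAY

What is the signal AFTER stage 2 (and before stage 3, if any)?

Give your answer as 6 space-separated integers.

Answer: 7 2 -2 10 10 8

Derivation:
Input: [4, -1, -5, 7, 7, 5]
Stage 1 (OFFSET 4): 4+4=8, -1+4=3, -5+4=-1, 7+4=11, 7+4=11, 5+4=9 -> [8, 3, -1, 11, 11, 9]
Stage 2 (OFFSET -1): 8+-1=7, 3+-1=2, -1+-1=-2, 11+-1=10, 11+-1=10, 9+-1=8 -> [7, 2, -2, 10, 10, 8]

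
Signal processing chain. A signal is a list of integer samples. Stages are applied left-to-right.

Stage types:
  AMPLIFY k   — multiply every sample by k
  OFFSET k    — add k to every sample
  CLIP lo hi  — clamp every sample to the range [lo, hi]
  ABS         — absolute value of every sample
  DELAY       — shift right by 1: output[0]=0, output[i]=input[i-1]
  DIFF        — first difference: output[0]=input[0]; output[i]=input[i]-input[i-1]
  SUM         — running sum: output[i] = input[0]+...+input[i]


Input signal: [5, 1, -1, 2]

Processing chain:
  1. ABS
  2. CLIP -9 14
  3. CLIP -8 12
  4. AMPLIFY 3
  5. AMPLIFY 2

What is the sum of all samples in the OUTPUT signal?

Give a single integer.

Input: [5, 1, -1, 2]
Stage 1 (ABS): |5|=5, |1|=1, |-1|=1, |2|=2 -> [5, 1, 1, 2]
Stage 2 (CLIP -9 14): clip(5,-9,14)=5, clip(1,-9,14)=1, clip(1,-9,14)=1, clip(2,-9,14)=2 -> [5, 1, 1, 2]
Stage 3 (CLIP -8 12): clip(5,-8,12)=5, clip(1,-8,12)=1, clip(1,-8,12)=1, clip(2,-8,12)=2 -> [5, 1, 1, 2]
Stage 4 (AMPLIFY 3): 5*3=15, 1*3=3, 1*3=3, 2*3=6 -> [15, 3, 3, 6]
Stage 5 (AMPLIFY 2): 15*2=30, 3*2=6, 3*2=6, 6*2=12 -> [30, 6, 6, 12]
Output sum: 54

Answer: 54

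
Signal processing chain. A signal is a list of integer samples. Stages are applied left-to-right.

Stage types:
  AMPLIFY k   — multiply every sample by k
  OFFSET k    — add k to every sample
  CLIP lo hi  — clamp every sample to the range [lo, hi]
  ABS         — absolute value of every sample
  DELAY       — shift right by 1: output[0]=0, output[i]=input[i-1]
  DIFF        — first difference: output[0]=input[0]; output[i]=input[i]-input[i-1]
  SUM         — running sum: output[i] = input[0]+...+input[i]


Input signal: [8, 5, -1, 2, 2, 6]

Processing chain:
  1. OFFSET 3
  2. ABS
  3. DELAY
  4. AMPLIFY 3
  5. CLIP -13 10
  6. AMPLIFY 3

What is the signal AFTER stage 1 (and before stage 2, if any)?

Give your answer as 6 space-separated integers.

Input: [8, 5, -1, 2, 2, 6]
Stage 1 (OFFSET 3): 8+3=11, 5+3=8, -1+3=2, 2+3=5, 2+3=5, 6+3=9 -> [11, 8, 2, 5, 5, 9]

Answer: 11 8 2 5 5 9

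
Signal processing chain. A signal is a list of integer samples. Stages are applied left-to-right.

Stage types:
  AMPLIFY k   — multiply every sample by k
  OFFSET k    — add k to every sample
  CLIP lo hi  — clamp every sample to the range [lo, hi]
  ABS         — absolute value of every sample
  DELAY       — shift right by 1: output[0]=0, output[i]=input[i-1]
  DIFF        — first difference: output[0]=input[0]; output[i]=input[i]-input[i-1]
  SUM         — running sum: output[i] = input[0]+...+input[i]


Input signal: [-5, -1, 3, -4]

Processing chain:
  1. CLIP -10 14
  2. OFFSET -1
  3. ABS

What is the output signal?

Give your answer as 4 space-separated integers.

Input: [-5, -1, 3, -4]
Stage 1 (CLIP -10 14): clip(-5,-10,14)=-5, clip(-1,-10,14)=-1, clip(3,-10,14)=3, clip(-4,-10,14)=-4 -> [-5, -1, 3, -4]
Stage 2 (OFFSET -1): -5+-1=-6, -1+-1=-2, 3+-1=2, -4+-1=-5 -> [-6, -2, 2, -5]
Stage 3 (ABS): |-6|=6, |-2|=2, |2|=2, |-5|=5 -> [6, 2, 2, 5]

Answer: 6 2 2 5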